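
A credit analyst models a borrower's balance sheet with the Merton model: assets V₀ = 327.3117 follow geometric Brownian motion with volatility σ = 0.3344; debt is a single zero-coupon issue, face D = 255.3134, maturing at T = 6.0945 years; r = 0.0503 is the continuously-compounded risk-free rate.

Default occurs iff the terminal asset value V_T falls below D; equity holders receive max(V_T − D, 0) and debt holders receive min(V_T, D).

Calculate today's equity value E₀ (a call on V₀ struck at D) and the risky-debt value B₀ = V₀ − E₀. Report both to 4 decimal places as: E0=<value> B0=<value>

Work the structural quantities from V₀ = 327.3117 against face 255.3134:
d₁ = [ln(V₀/D) + (r + σ²/2)T] / (σ√T)
   = [ln(327.3117/255.3134) + (0.0503 + 0.5·0.3344²)·6.0945] / (0.3344·√6.0945)
   = [0.248421 + 0.647307] / 0.825535 = 1.085028
d₂ = d₁ − σ√T = 1.085028 − 0.825535 = 0.259493
N(d₁) = 0.861045,  N(d₂) = 0.602373,  e^(−rT) = 0.735979
E₀ = V₀·N(d₁) − D·e^(−rT)·N(d₂)
   = 327.3117·0.861045 − 255.3134·0.735979·0.602373 = 168.641164
B₀ = V₀ − E₀ = 327.3117 − 168.641164 = 158.670536

E0=168.6412 B0=158.6705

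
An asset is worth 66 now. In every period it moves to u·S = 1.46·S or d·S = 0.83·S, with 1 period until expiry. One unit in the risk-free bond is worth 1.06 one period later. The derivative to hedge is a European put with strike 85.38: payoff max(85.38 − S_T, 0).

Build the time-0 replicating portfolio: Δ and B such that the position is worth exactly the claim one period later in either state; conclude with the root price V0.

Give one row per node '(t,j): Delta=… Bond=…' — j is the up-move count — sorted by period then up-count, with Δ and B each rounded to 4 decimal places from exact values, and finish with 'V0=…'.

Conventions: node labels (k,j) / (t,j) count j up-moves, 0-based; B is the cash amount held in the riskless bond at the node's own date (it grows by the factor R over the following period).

(0,0): Delta=-0.7359 Bond=66.9003
V0=18.3288

Under the risk-neutral measure, an up-move has probability p* = (R−d)/(u−d) = 0.3651 and values discount at R = 1.06.
Payoffs at expiry: V(1,0)=30.6000, V(1,1)=0.0000
(0,0): S=66.0000. Δ = (V_up−V_dn)/(S_up−S_dn) = (0.0000−30.6000)/(96.3600−54.7800) = -0.7359. V = [p*·0.0000 + (1−p*)·30.6000]/1.06 = 18.3288. B = V − Δ·S = 66.9003.
Check: Δ(0,0)·S0 + B(0,0) = 18.3288 = V0.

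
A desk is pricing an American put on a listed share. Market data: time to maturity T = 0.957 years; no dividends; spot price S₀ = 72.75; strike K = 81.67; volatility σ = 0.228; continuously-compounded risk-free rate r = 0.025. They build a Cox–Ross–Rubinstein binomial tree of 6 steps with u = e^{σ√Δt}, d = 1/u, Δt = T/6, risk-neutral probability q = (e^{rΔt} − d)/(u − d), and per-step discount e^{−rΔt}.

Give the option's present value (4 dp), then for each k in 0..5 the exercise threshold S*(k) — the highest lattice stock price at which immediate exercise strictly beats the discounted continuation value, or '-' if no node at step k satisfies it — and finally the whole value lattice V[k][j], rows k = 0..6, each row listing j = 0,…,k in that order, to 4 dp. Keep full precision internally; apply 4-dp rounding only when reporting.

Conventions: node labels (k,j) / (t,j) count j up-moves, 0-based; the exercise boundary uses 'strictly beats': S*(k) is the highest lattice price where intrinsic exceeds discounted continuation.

price = 11.3947
boundary = - - 60.6375 55.3600 60.6375 66.4182
tree:
11.3947
15.7888 7.0770
21.0325 10.6538 3.5449
26.3100 15.3745 6.0025 1.1073
31.1283 21.0325 9.8206 2.2197 0.0000
35.5272 26.3100 15.2518 4.4497 0.0000 0.0000
39.5432 31.1283 21.0325 8.9200 0.0000 0.0000 0.0000

Δt=0.15950  u=1.09533  d=0.91297  q=0.49916  discount=0.99602
step 6 (expiry): payoffs max(K−S,0) = 39.5432 31.1283 21.0325 8.9200 0.0000 0.0000 0.0000
step 5: (k=5,j=0): S=46.1428, K−S=35.5272, hold=35.2021 ⇒ V=35.5272 exercise | (k=5,j=1): S=55.3600, K−S=26.3100, hold=25.9850 ⇒ V=26.3100 exercise | (k=5,j=2): S=66.4182, K−S=15.2518, hold=14.9268 ⇒ V=15.2518 exercise | (k=5,j=3): S=79.6854, K−S=1.9846, hold=4.4497 ⇒ V=4.4497 continue | (k=5,j=4): S=95.6027, K−S=0.0000, hold=0.0000 ⇒ V=0.0000 continue | (k=5,j=5): S=114.6995, K−S=0.0000, hold=0.0000 ⇒ V=0.0000 continue  boundary S*=66.4182
step 4: (k=4,j=0): S=50.5417, K−S=31.1283, hold=30.8033 ⇒ V=31.1283 exercise | (k=4,j=1): S=60.6375, K−S=21.0325, hold=20.7075 ⇒ V=21.0325 exercise | (k=4,j=2): S=72.7500, K−S=8.9200, hold=9.8206 ⇒ V=9.8206 continue | (k=4,j=3): S=87.2819, K−S=0.0000, hold=2.2197 ⇒ V=2.2197 continue | (k=4,j=4): S=104.7167, K−S=0.0000, hold=0.0000 ⇒ V=0.0000 continue  boundary S*=60.6375
step 3: (k=3,j=0): S=55.3600, K−S=26.3100, hold=25.9850 ⇒ V=26.3100 exercise | (k=3,j=1): S=66.4182, K−S=15.2518, hold=15.3745 ⇒ V=15.3745 continue | (k=3,j=2): S=79.6854, K−S=1.9846, hold=6.0025 ⇒ V=6.0025 continue | (k=3,j=3): S=95.6027, K−S=0.0000, hold=1.1073 ⇒ V=1.1073 continue  boundary S*=55.3600
step 2: (k=2,j=0): S=60.6375, K−S=21.0325, hold=20.7685 ⇒ V=21.0325 exercise | (k=2,j=1): S=72.7500, K−S=8.9200, hold=10.6538 ⇒ V=10.6538 continue | (k=2,j=2): S=87.2819, K−S=0.0000, hold=3.5449 ⇒ V=3.5449 continue  boundary S*=60.6375
step 1: (k=1,j=0): S=66.4182, K−S=15.2518, hold=15.7888 ⇒ V=15.7888 continue | (k=1,j=1): S=79.6854, K−S=1.9846, hold=7.0770 ⇒ V=7.0770 continue  boundary S*=-
step 0: (k=0,j=0): S=72.7500, K−S=8.9200, hold=11.3947 ⇒ V=11.3947 continue  boundary S*=-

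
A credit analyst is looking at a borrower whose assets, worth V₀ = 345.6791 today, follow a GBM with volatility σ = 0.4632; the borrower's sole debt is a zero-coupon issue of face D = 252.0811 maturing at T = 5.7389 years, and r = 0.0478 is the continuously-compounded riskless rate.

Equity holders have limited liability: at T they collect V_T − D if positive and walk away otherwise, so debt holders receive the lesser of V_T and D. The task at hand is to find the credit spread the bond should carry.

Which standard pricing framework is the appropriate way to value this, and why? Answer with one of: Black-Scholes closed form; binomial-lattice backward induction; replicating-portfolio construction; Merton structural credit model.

Key observation: with the firm-asset dynamics (V₀ = 345.6791) and a single zero-coupon liability of face 252.0811 given, debt value, spread, and default probability all derive from the option view of the balance sheet.

framework: Merton structural credit model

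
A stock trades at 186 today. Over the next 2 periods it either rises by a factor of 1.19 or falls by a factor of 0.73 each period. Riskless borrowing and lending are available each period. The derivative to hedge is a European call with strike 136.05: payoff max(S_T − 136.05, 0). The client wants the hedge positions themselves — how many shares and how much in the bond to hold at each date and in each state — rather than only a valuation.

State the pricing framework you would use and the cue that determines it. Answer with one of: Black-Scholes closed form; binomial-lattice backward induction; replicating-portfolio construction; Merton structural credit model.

Key observation: the deliverable is the dynamic trading strategy on the 2-step tree (spot 186, moves 1.19 and 0.73), so the valuation must go through the node-by-node replicating-portfolio solve.

framework: replicating-portfolio construction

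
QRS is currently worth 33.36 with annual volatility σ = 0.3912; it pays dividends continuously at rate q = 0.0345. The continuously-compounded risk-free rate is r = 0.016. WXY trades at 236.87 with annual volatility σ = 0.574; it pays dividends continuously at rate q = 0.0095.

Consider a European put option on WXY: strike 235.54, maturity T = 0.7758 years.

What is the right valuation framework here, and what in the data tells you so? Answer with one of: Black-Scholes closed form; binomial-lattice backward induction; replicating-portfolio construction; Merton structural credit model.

framework: Black-Scholes closed form

Key observation: with WXY following a GBM at constant σ and r, the European put struck at 235.54 prices in closed form — nothing here needs a stepwise model or a balance sheet.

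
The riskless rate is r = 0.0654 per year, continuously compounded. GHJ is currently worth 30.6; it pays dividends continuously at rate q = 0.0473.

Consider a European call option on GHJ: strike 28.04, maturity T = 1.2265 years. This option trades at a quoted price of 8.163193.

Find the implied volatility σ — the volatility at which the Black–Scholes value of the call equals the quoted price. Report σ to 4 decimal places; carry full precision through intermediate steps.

At σ = 0.5510 the Black–Scholes value reproduces the quote:
σ√T = 0.551·√1.2265 = 0.610219
d₁ = (ln(S/K) + (r−q+σ²/2)T) / (σ√T) = (ln(30.6/28.04) + (0.0654−0.0473+0.551²/2)·1.2265) / 0.610219 = (0.087368 + 0.208383) / 0.610219 = 0.484664
d₂ = d₁ − σ√T = 0.484664 − 0.610219 = -0.125555
e^{−rT} = 0.922920
e^{−qT} = 0.943637
N(d₁) = 0.686043,  N(d₂) = 0.450042
V = S·e^{−qT}·N(d₁) − K·e^{−rT}·N(d₂) = 19.809687 − 11.646494 = 8.163193 (matching the quote); vega is positive throughout, so no other σ reproduces this price

sigma = 0.5510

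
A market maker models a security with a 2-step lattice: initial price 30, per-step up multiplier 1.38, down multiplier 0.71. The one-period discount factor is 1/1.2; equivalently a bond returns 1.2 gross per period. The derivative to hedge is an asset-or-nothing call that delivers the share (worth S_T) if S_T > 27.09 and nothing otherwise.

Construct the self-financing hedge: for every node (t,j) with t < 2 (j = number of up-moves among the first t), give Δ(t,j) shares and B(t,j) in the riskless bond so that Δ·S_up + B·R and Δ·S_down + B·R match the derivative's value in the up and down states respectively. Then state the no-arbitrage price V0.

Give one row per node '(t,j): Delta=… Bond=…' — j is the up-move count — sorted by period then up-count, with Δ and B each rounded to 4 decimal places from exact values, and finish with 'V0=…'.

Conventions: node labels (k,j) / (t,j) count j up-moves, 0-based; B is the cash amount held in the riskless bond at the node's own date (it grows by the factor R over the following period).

Arbitrage-free pricing uses the up-move probability p* = (R−d)/(u−d) = 0.7313, discounting each step at R = 1.2.
Payoffs at expiry: V(2,0)=0.0000, V(2,1)=29.3940, V(2,2)=57.1320
  t=1,j=0: stock 21.3000 → up 29.3940 (V=29.3940), down 15.1230 (V=0.0000). Price 17.9143; hedge Δ=2.0597, bond B=-25.9574.
  t=1,j=1: stock 41.4000 → up 57.1320 (V=57.1320), down 29.3940 (V=29.3940). Price 41.4000; hedge Δ=1.0000, bond B=0.0000.
  t=0,j=0: stock 30.0000 → up 41.4000 (V=41.4000), down 21.3000 (V=17.9143). Price 29.2420; hedge Δ=1.1684, bond B=-5.8114.
Check: Δ(0,0)·S0 + B(0,0) = 29.2420 = V0.

(0,0): Delta=1.1684 Bond=-5.8114
(1,0): Delta=2.0597 Bond=-25.9574
(1,1): Delta=1.0000 Bond=0.0000
V0=29.2420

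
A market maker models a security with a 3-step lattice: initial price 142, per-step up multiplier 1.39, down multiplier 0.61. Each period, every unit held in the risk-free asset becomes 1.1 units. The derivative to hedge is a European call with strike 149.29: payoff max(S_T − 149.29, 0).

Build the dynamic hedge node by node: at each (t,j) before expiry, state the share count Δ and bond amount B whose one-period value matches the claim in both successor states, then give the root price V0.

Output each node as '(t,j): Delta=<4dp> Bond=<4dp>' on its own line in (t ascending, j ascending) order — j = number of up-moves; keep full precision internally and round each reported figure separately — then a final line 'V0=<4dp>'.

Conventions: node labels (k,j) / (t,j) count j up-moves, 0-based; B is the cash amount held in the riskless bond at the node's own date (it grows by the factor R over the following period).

The replicating-portfolio and risk-neutral prices coincide; use p* = (1.1−0.61)/(1.39−0.61) = 0.6282 for the latter.
Payoffs at expiry: V(3,0)=0.0000, V(3,1)=0.0000, V(3,2)=18.0685, V(3,3)=232.0679
(2,0): S=52.8382. Δ = (V_up−V_dn)/(S_up−S_dn) = (0.0000−0.0000)/(73.4451−32.2313) = 0.0000. V = [p*·0.0000 + (1−p*)·0.0000]/1.1 = 0.0000. B = V − Δ·S = 0.0000.
(2,1): S=120.4018. Δ = (V_up−V_dn)/(S_up−S_dn) = (18.0685−0.0000)/(167.3585−73.4451) = 0.1924. V = [p*·18.0685 + (1−p*)·0.0000]/1.1 = 10.3188. B = V − Δ·S = -12.8459.
(2,2): S=274.3582. Δ = (V_up−V_dn)/(S_up−S_dn) = (232.0679−18.0685)/(381.3579−167.3585) = 1.0000. V = [p*·232.0679 + (1−p*)·18.0685]/1.1 = 138.6400. B = V − Δ·S = -135.7182.
(1,0): S=86.6200. Δ = (V_up−V_dn)/(S_up−S_dn) = (10.3188−0.0000)/(120.4018−52.8382) = 0.1527. V = [p*·10.3188 + (1−p*)·0.0000]/1.1 = 5.8930. B = V − Δ·S = -7.3362.
(1,1): S=197.3800. Δ = (V_up−V_dn)/(S_up−S_dn) = (138.6400−10.3188)/(274.3582−120.4018) = 0.8335. V = [p*·138.6400 + (1−p*)·10.3188]/1.1 = 82.6644. B = V − Δ·S = -81.8499.
(0,0): S=142.0000. Δ = (V_up−V_dn)/(S_up−S_dn) = (82.6644−5.8930)/(197.3800−86.6200) = 0.6931. V = [p*·82.6644 + (1−p*)·5.8930]/1.1 = 49.2011. B = V − Δ·S = -49.2237.
Verification: the root portfolio costs Δ(0,0)·S0 + B(0,0) = 49.2011, matching V0.

(0,0): Delta=0.6931 Bond=-49.2237
(1,0): Delta=0.1527 Bond=-7.3362
(1,1): Delta=0.8335 Bond=-81.8499
(2,0): Delta=0.0000 Bond=0.0000
(2,1): Delta=0.1924 Bond=-12.8459
(2,2): Delta=1.0000 Bond=-135.7182
V0=49.2011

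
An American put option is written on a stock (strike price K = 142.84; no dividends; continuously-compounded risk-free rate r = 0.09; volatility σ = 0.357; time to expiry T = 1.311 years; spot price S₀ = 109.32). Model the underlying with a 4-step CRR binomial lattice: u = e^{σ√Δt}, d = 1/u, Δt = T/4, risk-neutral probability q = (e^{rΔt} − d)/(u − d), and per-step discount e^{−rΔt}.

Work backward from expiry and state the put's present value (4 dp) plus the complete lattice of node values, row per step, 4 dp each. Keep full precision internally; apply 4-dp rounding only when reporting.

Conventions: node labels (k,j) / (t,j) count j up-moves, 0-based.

params: Δt=0.32775 u=1.22676 d=0.81515 q=0.52181 e^(-rΔt)=0.97093
t_4 payoffs: 94.5726 70.1998 33.5200 0.0000 0.0000
k=3: node(3,0) S=59.2128 payoff=83.6272 vs cont=79.4753 → 83.6272 [stop]  node(3,1) S=89.1124 payoff=53.7276 vs cont=49.5757 → 53.7276 [stop]  node(3,2) S=134.1099 payoff=8.7301 vs cont=15.5629 → 15.5629 [wait]  node(3,3) S=201.8290 payoff=0.0000 vs cont=0.0000 → 0.0000 [wait]
k=2: node(2,0) S=72.6402 payoff=70.1998 vs cont=66.0479 → 70.1998 [stop]  node(2,1) S=109.3200 payoff=33.5200 vs cont=32.8300 → 33.5200 [stop]  node(2,2) S=164.5214 payoff=0.0000 vs cont=7.2257 → 7.2257 [wait]
k=1: node(1,0) S=89.1124 payoff=53.7276 vs cont=49.5757 → 53.7276 [stop]  node(1,1) S=134.1099 payoff=8.7301 vs cont=19.2238 → 19.2238 [wait]
k=0: node(0,0) S=109.3200 payoff=33.5200 vs cont=34.6847 → 34.6847 [wait]

price = 34.6847
tree:
34.6847
53.7276 19.2238
70.1998 33.5200 7.2257
83.6272 53.7276 15.5629 0.0000
94.5726 70.1998 33.5200 0.0000 0.0000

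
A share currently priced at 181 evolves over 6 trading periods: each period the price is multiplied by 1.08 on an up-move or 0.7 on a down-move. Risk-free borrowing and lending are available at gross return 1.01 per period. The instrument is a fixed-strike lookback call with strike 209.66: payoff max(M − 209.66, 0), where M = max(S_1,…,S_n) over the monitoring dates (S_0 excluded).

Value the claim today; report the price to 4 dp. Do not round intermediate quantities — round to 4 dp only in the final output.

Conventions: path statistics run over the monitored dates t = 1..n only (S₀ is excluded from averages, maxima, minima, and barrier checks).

price = 29.7764

No-arbitrage gives p* = (R−d)/(u−d) = 0.8158: enumerate every path, weight its payoff by its p*-probability, and discount by R^6.
Enumerate all 2^6 = 64 price paths (U = up ×1.08, D = down ×0.7); each path with k up-moves has probability p*^k·(1−p*)^(6−k).
DDDDDD: M=126.7000, payoff=0.0000, prob=0.000039
UDDDDD: M=195.4800, payoff=0.0000, prob=0.000173
DUDDDD: M=136.8360, payoff=0.0000, prob=0.000173
UUDDDD: M=211.1184, payoff=1.4584, prob=0.000766
DDUDDD: M=126.7000, payoff=0.0000, prob=0.000173
UDUDDD: M=195.4800, payoff=0.0000, prob=0.000766
DUUDDD: M=147.7829, payoff=0.0000, prob=0.000766
UUUDDD: M=228.0079, payoff=18.3479, prob=0.003394
DDDUDD: M=126.7000, payoff=0.0000, prob=0.000173
UDDUDD: M=195.4800, payoff=0.0000, prob=0.000766
DUDUDD: M=136.8360, payoff=0.0000, prob=0.000766
UUDUDD: M=211.1184, payoff=1.4584, prob=0.003394
DDUUDD: M=126.7000, payoff=0.0000, prob=0.000766
UDUUDD: M=195.4800, payoff=0.0000, prob=0.003394
DUUUDD: M=159.6055, payoff=0.0000, prob=0.003394
UUUUDD: M=246.2485, payoff=36.5885, prob=0.015029
DDDDUD: M=126.7000, payoff=0.0000, prob=0.000173
UDDDUD: M=195.4800, payoff=0.0000, prob=0.000766
DUDDUD: M=136.8360, payoff=0.0000, prob=0.000766
UUDDUD: M=211.1184, payoff=1.4584, prob=0.003394
DDUDUD: M=126.7000, payoff=0.0000, prob=0.000766
UDUDUD: M=195.4800, payoff=0.0000, prob=0.003394
DUUDUD: M=147.7829, payoff=0.0000, prob=0.003394
UUUDUD: M=228.0079, payoff=18.3479, prob=0.015029
DDDUUD: M=126.7000, payoff=0.0000, prob=0.000766
UDDUUD: M=195.4800, payoff=0.0000, prob=0.003394
DUDUUD: M=136.8360, payoff=0.0000, prob=0.003394
UUDUUD: M=211.1184, payoff=1.4584, prob=0.015029
DDUUUD: M=126.7000, payoff=0.0000, prob=0.003394
UDUUUD: M=195.4800, payoff=0.0000, prob=0.015029
DUUUUD: M=172.3740, payoff=0.0000, prob=0.015029
UUUUUD: M=265.9484, payoff=56.2884, prob=0.066559
DDDDDU: M=126.7000, payoff=0.0000, prob=0.000173
UDDDDU: M=195.4800, payoff=0.0000, prob=0.000766
DUDDDU: M=136.8360, payoff=0.0000, prob=0.000766
UUDDDU: M=211.1184, payoff=1.4584, prob=0.003394
DDUDDU: M=126.7000, payoff=0.0000, prob=0.000766
UDUDDU: M=195.4800, payoff=0.0000, prob=0.003394
DUUDDU: M=147.7829, payoff=0.0000, prob=0.003394
UUUDDU: M=228.0079, payoff=18.3479, prob=0.015029
DDDUDU: M=126.7000, payoff=0.0000, prob=0.000766
UDDUDU: M=195.4800, payoff=0.0000, prob=0.003394
DUDUDU: M=136.8360, payoff=0.0000, prob=0.003394
UUDUDU: M=211.1184, payoff=1.4584, prob=0.015029
DDUUDU: M=126.7000, payoff=0.0000, prob=0.003394
UDUUDU: M=195.4800, payoff=0.0000, prob=0.015029
DUUUDU: M=159.6055, payoff=0.0000, prob=0.015029
UUUUDU: M=246.2485, payoff=36.5885, prob=0.066559
DDDDUU: M=126.7000, payoff=0.0000, prob=0.000766
UDDDUU: M=195.4800, payoff=0.0000, prob=0.003394
DUDDUU: M=136.8360, payoff=0.0000, prob=0.003394
UUDDUU: M=211.1184, payoff=1.4584, prob=0.015029
DDUDUU: M=126.7000, payoff=0.0000, prob=0.003394
UDUDUU: M=195.4800, payoff=0.0000, prob=0.015029
DUUDUU: M=147.7829, payoff=0.0000, prob=0.015029
UUUDUU: M=228.0079, payoff=18.3479, prob=0.066559
DDDUUU: M=126.7000, payoff=0.0000, prob=0.003394
UDDUUU: M=195.4800, payoff=0.0000, prob=0.015029
DUDUUU: M=136.8360, payoff=0.0000, prob=0.015029
UUDUUU: M=211.1184, payoff=1.4584, prob=0.066559
DDUUUU: M=126.7000, payoff=0.0000, prob=0.015029
UDUUUU: M=195.4800, payoff=0.0000, prob=0.066559
DUUUUU: M=186.1639, payoff=0.0000, prob=0.066559
UUUUUU: M=287.2243, payoff=77.5643, prob=0.294760
Price = Σ prob·payoff / R^6 = 31.608295 / 1.061520 = 29.7764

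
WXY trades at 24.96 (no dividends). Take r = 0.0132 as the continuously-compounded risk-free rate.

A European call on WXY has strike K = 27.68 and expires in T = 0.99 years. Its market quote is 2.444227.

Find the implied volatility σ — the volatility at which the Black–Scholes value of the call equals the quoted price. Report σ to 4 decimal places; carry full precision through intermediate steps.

sigma = 0.3390

At σ = 0.3390 the Black–Scholes value reproduces the quote:
σ√T = 0.339·√0.99 = 0.337301
d₁ = (ln(S/K) + (r+σ²/2)T) / (σ√T) = (ln(24.96/27.68) + (0.0132+0.339²/2)·0.99) / 0.337301 = (-0.103436 + 0.069954) / 0.337301 = -0.099264
d₂ = d₁ − σ√T = -0.099264 − 0.337301 = -0.436564
e^{−rT} = 0.987017
N(d₁) = 0.460464,  N(d₂) = 0.331214
V = S·N(d₁) − K·e^{−rT}·N(d₂) = 11.493193 − 9.048966 = 2.444227 (matching the quote); vega is positive throughout, so no other σ reproduces this price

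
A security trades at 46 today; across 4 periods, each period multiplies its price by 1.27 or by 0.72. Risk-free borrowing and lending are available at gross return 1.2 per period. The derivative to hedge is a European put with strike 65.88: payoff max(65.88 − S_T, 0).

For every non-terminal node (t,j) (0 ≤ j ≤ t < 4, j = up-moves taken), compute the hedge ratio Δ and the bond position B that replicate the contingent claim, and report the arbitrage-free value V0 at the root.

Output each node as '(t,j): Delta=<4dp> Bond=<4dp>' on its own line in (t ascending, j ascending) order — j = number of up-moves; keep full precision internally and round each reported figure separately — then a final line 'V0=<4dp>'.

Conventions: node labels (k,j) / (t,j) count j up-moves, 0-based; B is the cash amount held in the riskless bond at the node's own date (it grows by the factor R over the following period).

(0,0): Delta=-0.1990 Bond=10.2920
(1,0): Delta=-0.9430 Bond=36.9927
(1,1): Delta=-0.1375 Bond=8.7567
(2,0): Delta=-1.0000 Bond=45.7500
(2,1): Delta=-0.9383 Bond=44.1930
(2,2): Delta=-0.0713 Bond=5.5957
(3,0): Delta=-1.0000 Bond=54.9000
(3,1): Delta=-1.0000 Bond=54.9000
(3,2): Delta=-0.9332 Bond=52.7592
(3,3): Delta=0.0000 Bond=0.0000
V0=1.1385

The replicating-portfolio and risk-neutral prices coincide; use p* = (1.2−0.72)/(1.27−0.72) = 0.8727 for the latter.
Expiry values: V(4,0)=53.5180, V(4,1)=44.0749, V(4,2)=27.4181, V(4,3)=0.0000, V(4,4)=0.0000
(3,0): S=17.1694. Δ = (V_up−V_dn)/(S_up−S_dn) = (44.0749−53.5180)/(21.8051−12.3620) = -1.0000. V = [p*·44.0749 + (1−p*)·53.5180]/1.2 = 37.7306. B = V − Δ·S = 54.9000.
(3,1): S=30.2849. Δ = (V_up−V_dn)/(S_up−S_dn) = (27.4181−44.0749)/(38.4619−21.8051) = -1.0000. V = [p*·27.4181 + (1−p*)·44.0749]/1.2 = 24.6151. B = V − Δ·S = 54.9000.
(3,2): S=53.4192. Δ = (V_up−V_dn)/(S_up−S_dn) = (0.0000−27.4181)/(67.8424−38.4619) = -0.9332. V = [p*·0.0000 + (1−p*)·27.4181]/1.2 = 2.9080. B = V − Δ·S = 52.7592.
(3,3): S=94.2256. Δ = (V_up−V_dn)/(S_up−S_dn) = (0.0000−0.0000)/(119.6665−67.8424) = 0.0000. V = [p*·0.0000 + (1−p*)·0.0000]/1.2 = 0.0000. B = V − Δ·S = 0.0000.
(2,0): S=23.8464. Δ = (V_up−V_dn)/(S_up−S_dn) = (24.6151−37.7306)/(30.2849−17.1694) = -1.0000. V = [p*·24.6151 + (1−p*)·37.7306]/1.2 = 21.9036. B = V − Δ·S = 45.7500.
(2,1): S=42.0624. Δ = (V_up−V_dn)/(S_up−S_dn) = (2.9080−24.6151)/(53.4192−30.2849) = -0.9383. V = [p*·2.9080 + (1−p*)·24.6151]/1.2 = 4.7256. B = V − Δ·S = 44.1930.
(2,2): S=74.1934. Δ = (V_up−V_dn)/(S_up−S_dn) = (0.0000−2.9080)/(94.2256−53.4192) = -0.0713. V = [p*·0.0000 + (1−p*)·2.9080]/1.2 = 0.3084. B = V − Δ·S = 5.5957.
(1,0): S=33.1200. Δ = (V_up−V_dn)/(S_up−S_dn) = (4.7256−21.9036)/(42.0624−23.8464) = -0.9430. V = [p*·4.7256 + (1−p*)·21.9036]/1.2 = 5.7599. B = V − Δ·S = 36.9927.
(1,1): S=58.4200. Δ = (V_up−V_dn)/(S_up−S_dn) = (0.3084−4.7256)/(74.1934−42.0624) = -0.1375. V = [p*·0.3084 + (1−p*)·4.7256]/1.2 = 0.7255. B = V − Δ·S = 8.7567.
(0,0): S=46.0000. Δ = (V_up−V_dn)/(S_up−S_dn) = (0.7255−5.7599)/(58.4200−33.1200) = -0.1990. V = [p*·0.7255 + (1−p*)·5.7599]/1.2 = 1.1385. B = V − Δ·S = 10.2920.
As a check, the time-0 holding Δ(0,0)·S0 + B(0,0) comes to 1.1385 — exactly V0.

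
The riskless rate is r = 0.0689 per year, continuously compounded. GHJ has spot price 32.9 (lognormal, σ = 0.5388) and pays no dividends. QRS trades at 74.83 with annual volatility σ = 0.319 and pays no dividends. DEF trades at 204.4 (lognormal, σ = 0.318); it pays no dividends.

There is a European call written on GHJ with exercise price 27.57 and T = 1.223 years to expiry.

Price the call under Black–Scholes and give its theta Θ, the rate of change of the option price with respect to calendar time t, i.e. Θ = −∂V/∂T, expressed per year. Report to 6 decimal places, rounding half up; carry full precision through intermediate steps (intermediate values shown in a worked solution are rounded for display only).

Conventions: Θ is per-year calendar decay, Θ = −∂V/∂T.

price = 11.221286
Θ = -3.409093

σ√T = 0.5388·√1.223 = 0.595855
d₁ = (ln(S/K) + (r+σ²/2)T) / (σ√T) = (ln(32.9/27.57) + (0.0689+0.5388²/2)·1.223) / 0.595855 = (0.176744 + 0.261786) / 0.595855 = 0.735969
d₂ = d₁ − σ√T = 0.735969 − 0.595855 = 0.140113
e^{−rT} = 0.919188
N(d₁) = 0.769125,  N(d₂) = 0.555715
Call price V = S·N(d₁) − K·e^{−rT}·N(d₂) = 25.304218 − 14.082931 = 11.221286
φ(d₁) = (1/√(2π))·e^{−d₁²/2} = 0.304293
Θ = −S·φ(d₁)·σ/(2√T) − r·K·e^{−rT}·N(d₂) = −2.438779 − 0.970314 = -3.409093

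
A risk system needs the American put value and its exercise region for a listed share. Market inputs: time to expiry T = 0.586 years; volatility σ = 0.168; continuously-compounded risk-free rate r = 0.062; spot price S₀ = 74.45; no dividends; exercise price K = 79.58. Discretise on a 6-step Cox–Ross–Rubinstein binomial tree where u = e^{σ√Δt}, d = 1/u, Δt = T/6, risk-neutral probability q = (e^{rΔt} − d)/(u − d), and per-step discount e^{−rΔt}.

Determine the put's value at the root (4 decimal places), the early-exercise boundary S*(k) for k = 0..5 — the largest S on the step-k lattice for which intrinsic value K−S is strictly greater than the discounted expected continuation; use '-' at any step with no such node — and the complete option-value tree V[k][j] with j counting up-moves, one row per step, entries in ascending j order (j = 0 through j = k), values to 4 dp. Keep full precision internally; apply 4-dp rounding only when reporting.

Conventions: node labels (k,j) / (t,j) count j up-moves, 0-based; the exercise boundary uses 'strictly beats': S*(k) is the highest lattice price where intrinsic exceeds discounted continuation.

price = 5.8990
boundary = - 70.6420 67.0288 70.6420 67.0288 70.6420
tree:
5.8990
8.9380 3.4245
12.5512 5.6520 1.6007
15.9796 8.9380 2.9683 0.4755
19.2327 12.5512 5.3019 1.0507 0.0000
22.3193 15.9796 8.9380 2.3216 0.0000 0.0000
25.2481 19.2327 12.5512 5.1300 0.0000 0.0000 0.0000

Δt=0.09767  u=1.05391  d=0.94885  q=0.54469  discount=0.99396
step 6 (expiry): payoffs max(K−S,0) = 25.2481 19.2327 12.5512 5.1300 0.0000 0.0000 0.0000
step 5: (k=5,j=0): S=57.2607, K−S=22.3193, hold=21.8389 ⇒ V=22.3193 exercise | (k=5,j=1): S=63.6004, K−S=15.9796, hold=15.4992 ⇒ V=15.9796 exercise | (k=5,j=2): S=70.6420, K−S=8.9380, hold=8.4576 ⇒ V=8.9380 exercise | (k=5,j=3): S=78.4633, K−S=1.1167, hold=2.3216 ⇒ V=2.3216 continue | (k=5,j=4): S=87.1505, K−S=0.0000, hold=0.0000 ⇒ V=0.0000 continue | (k=5,j=5): S=96.7995, K−S=0.0000, hold=0.0000 ⇒ V=0.0000 continue  boundary S*=70.6420
step 4: (k=4,j=0): S=60.3473, K−S=19.2327, hold=18.7523 ⇒ V=19.2327 exercise | (k=4,j=1): S=67.0288, K−S=12.5512, hold=12.0708 ⇒ V=12.5512 exercise | (k=4,j=2): S=74.4500, K−S=5.1300, hold=5.3019 ⇒ V=5.3019 continue | (k=4,j=3): S=82.6929, K−S=0.0000, hold=1.0507 ⇒ V=1.0507 continue | (k=4,j=4): S=91.8484, K−S=0.0000, hold=0.0000 ⇒ V=0.0000 continue  boundary S*=67.0288
step 3: (k=3,j=0): S=63.6004, K−S=15.9796, hold=15.4992 ⇒ V=15.9796 exercise | (k=3,j=1): S=70.6420, K−S=8.9380, hold=8.5506 ⇒ V=8.9380 exercise | (k=3,j=2): S=78.4633, K−S=1.1167, hold=2.9683 ⇒ V=2.9683 continue | (k=3,j=3): S=87.1505, K−S=0.0000, hold=0.4755 ⇒ V=0.4755 continue  boundary S*=70.6420
step 2: (k=2,j=0): S=67.0288, K−S=12.5512, hold=12.0708 ⇒ V=12.5512 exercise | (k=2,j=1): S=74.4500, K−S=5.1300, hold=5.6520 ⇒ V=5.6520 continue | (k=2,j=2): S=82.6929, K−S=0.0000, hold=1.6007 ⇒ V=1.6007 continue  boundary S*=67.0288
step 1: (k=1,j=0): S=70.6420, K−S=8.9380, hold=8.7402 ⇒ V=8.9380 exercise | (k=1,j=1): S=78.4633, K−S=1.1167, hold=3.4245 ⇒ V=3.4245 continue  boundary S*=70.6420
step 0: (k=0,j=0): S=74.4500, K−S=5.1300, hold=5.8990 ⇒ V=5.8990 continue  boundary S*=-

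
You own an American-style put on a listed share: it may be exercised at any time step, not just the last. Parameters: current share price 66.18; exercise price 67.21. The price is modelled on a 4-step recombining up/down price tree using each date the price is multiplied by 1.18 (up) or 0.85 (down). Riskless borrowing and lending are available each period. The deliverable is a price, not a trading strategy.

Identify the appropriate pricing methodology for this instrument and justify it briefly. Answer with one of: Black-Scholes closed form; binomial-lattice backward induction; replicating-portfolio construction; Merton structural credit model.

framework: binomial-lattice backward induction

Key observation: the put (strike 67.21 on spot 66.18) is American-style on a 4-step discrete price model, so the early-exercise decision at every node requires stepwise backward valuation — a closed form cannot price the exercise right.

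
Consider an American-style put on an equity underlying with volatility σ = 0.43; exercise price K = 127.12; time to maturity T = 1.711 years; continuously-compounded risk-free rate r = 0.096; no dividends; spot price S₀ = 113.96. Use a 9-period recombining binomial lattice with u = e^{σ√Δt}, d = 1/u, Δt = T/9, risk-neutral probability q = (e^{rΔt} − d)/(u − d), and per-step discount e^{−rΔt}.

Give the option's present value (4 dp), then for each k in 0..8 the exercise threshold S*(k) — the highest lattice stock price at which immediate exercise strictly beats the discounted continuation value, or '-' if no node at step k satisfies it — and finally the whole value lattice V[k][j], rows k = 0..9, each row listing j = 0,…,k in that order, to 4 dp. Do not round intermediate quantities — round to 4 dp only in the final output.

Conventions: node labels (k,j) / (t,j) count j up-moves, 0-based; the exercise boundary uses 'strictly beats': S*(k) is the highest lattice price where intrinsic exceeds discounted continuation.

price = 25.3103
boundary = - - 78.3255 64.9349 78.3255 64.9349 78.3255 94.4773 78.3255
tree:
25.3103
35.6547 15.9808
48.7945 23.9326 8.6816
62.1851 34.7699 14.0637 3.6630
73.2864 48.7945 22.1378 6.5728 0.9118
82.4898 62.1851 33.6201 11.5636 1.8649 0.0000
90.1198 73.2864 48.7945 19.8056 3.8145 0.0000 0.0000
96.4454 82.4898 62.1851 32.6427 7.8023 0.0000 0.0000 0.0000
101.6895 90.1198 73.2864 48.7945 15.9589 0.0000 0.0000 0.0000 0.0000
106.0371 96.4454 82.4898 62.1851 32.6427 0.0000 0.0000 0.0000 0.0000 0.0000

params: Δt=0.19011 u=1.20622 d=0.82904 q=0.50210 e^(-rΔt)=0.98191
t_9 payoffs: 106.0371 96.4454 82.4898 62.1851 32.6427 0.0000 0.0000 0.0000 0.0000 0.0000
t_8: node(8,0) S=25.4305 payoff=101.6895 vs cont=99.3906 → 101.6895 [stop]  node(8,1) S=37.0002 payoff=90.1198 vs cont=87.8208 → 90.1198 [stop]  node(8,2) S=53.8336 payoff=73.2864 vs cont=70.9874 → 73.2864 [stop]  node(8,3) S=78.3255 payoff=48.7945 vs cont=46.4956 → 48.7945 [stop]  node(8,4) S=113.9600 payoff=13.1600 vs cont=15.9589 → 15.9589 [wait]  node(8,5) S=165.8067 payoff=0.0000 vs cont=0.0000 → 0.0000 [wait]  node(8,6) S=241.2412 payoff=0.0000 vs cont=0.0000 → 0.0000 [wait]  node(8,7) S=350.9951 payoff=0.0000 vs cont=0.0000 → 0.0000 [wait]  node(8,8) S=510.6820 payoff=0.0000 vs cont=0.0000 → 0.0000 [wait]  ⇒ S*(8)=78.3255
t_7: node(7,0) S=30.6746 payoff=96.4454 vs cont=94.1464 → 96.4454 [stop]  node(7,1) S=44.6302 payoff=82.4898 vs cont=80.1908 → 82.4898 [stop]  node(7,2) S=64.9349 payoff=62.1851 vs cont=59.8861 → 62.1851 [stop]  node(7,3) S=94.4773 payoff=32.6427 vs cont=31.7236 → 32.6427 [stop]  node(7,4) S=137.4603 payoff=0.0000 vs cont=7.8023 → 7.8023 [wait]  node(7,5) S=199.9985 payoff=0.0000 vs cont=0.0000 → 0.0000 [wait]  node(7,6) S=290.9888 payoff=0.0000 vs cont=0.0000 → 0.0000 [wait]  node(7,7) S=423.3756 payoff=0.0000 vs cont=0.0000 → 0.0000 [wait]  ⇒ S*(7)=94.4773
t_6: node(6,0) S=37.0002 payoff=90.1198 vs cont=87.8208 → 90.1198 [stop]  node(6,1) S=53.8336 payoff=73.2864 vs cont=70.9874 → 73.2864 [stop]  node(6,2) S=78.3255 payoff=48.7945 vs cont=46.4956 → 48.7945 [stop]  node(6,3) S=113.9600 payoff=13.1600 vs cont=19.8056 → 19.8056 [wait]  node(6,4) S=165.8067 payoff=0.0000 vs cont=3.8145 → 3.8145 [wait]  node(6,5) S=241.2412 payoff=0.0000 vs cont=0.0000 → 0.0000 [wait]  node(6,6) S=350.9951 payoff=0.0000 vs cont=0.0000 → 0.0000 [wait]  ⇒ S*(6)=78.3255
t_5: node(5,0) S=44.6302 payoff=82.4898 vs cont=80.1908 → 82.4898 [stop]  node(5,1) S=64.9349 payoff=62.1851 vs cont=59.8861 → 62.1851 [stop]  node(5,2) S=94.4773 payoff=32.6427 vs cont=33.6201 → 33.6201 [wait]  node(5,3) S=137.4603 payoff=0.0000 vs cont=11.5636 → 11.5636 [wait]  node(5,4) S=199.9985 payoff=0.0000 vs cont=1.8649 → 1.8649 [wait]  node(5,5) S=290.9888 payoff=0.0000 vs cont=0.0000 → 0.0000 [wait]  ⇒ S*(5)=64.9349
t_4: node(4,0) S=53.8336 payoff=73.2864 vs cont=70.9874 → 73.2864 [stop]  node(4,1) S=78.3255 payoff=48.7945 vs cont=46.9774 → 48.7945 [stop]  node(4,2) S=113.9600 payoff=13.1600 vs cont=22.1378 → 22.1378 [wait]  node(4,3) S=165.8067 payoff=0.0000 vs cont=6.5728 → 6.5728 [wait]  node(4,4) S=241.2412 payoff=0.0000 vs cont=0.9118 → 0.9118 [wait]  ⇒ S*(4)=78.3255
t_3: node(3,0) S=64.9349 payoff=62.1851 vs cont=59.8861 → 62.1851 [stop]  node(3,1) S=94.4773 payoff=32.6427 vs cont=34.7699 → 34.7699 [wait]  node(3,2) S=137.4603 payoff=0.0000 vs cont=14.0637 → 14.0637 [wait]  node(3,3) S=199.9985 payoff=0.0000 vs cont=3.6630 → 3.6630 [wait]  ⇒ S*(3)=64.9349
t_2: node(2,0) S=78.3255 payoff=48.7945 vs cont=47.5443 → 48.7945 [stop]  node(2,1) S=113.9600 payoff=13.1600 vs cont=23.9326 → 23.9326 [wait]  node(2,2) S=165.8067 payoff=0.0000 vs cont=8.6816 → 8.6816 [wait]  ⇒ S*(2)=78.3255
t_1: node(1,0) S=94.4773 payoff=32.6427 vs cont=35.6547 → 35.6547 [wait]  node(1,1) S=137.4603 payoff=0.0000 vs cont=15.9808 → 15.9808 [wait]  ⇒ S*(1)=-
t_0: node(0,0) S=113.9600 payoff=13.1600 vs cont=25.3103 → 25.3103 [wait]  ⇒ S*(0)=-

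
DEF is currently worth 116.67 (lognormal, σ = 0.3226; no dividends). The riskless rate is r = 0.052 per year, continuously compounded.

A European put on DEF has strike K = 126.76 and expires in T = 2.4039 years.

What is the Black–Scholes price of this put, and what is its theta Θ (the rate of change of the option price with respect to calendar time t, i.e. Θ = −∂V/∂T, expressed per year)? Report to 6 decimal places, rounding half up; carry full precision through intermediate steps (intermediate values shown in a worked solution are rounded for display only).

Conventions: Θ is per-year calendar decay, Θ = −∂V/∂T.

price = 20.241169
Θ = -1.287309

σ√T = 0.3226·√2.4039 = 0.500176
d₁ = (ln(S/K) + (r+σ²/2)T) / (σ√T) = (ln(116.67/126.76) + (0.052+0.3226²/2)·2.4039) / 0.500176 = (-0.082946 + 0.250091) / 0.500176 = 0.334172
d₂ = d₁ − σ√T = 0.334172 − 0.500176 = -0.166004
e^{−rT} = 0.882494
N(−d₁) = 0.369125,  N(−d₂) = 0.565923
Put price V = K·e^{−rT}·N(−d₂) − S·N(−d₁) = 63.306983 − 43.065814 = 20.241169
φ(d₁) = (1/√(2π))·e^{−d₁²/2} = 0.377278
Θ = −S·φ(d₁)·σ/(2√T) + r·K·e^{−rT}·N(−d₂) = −4.579272 + 3.291963 = -1.287309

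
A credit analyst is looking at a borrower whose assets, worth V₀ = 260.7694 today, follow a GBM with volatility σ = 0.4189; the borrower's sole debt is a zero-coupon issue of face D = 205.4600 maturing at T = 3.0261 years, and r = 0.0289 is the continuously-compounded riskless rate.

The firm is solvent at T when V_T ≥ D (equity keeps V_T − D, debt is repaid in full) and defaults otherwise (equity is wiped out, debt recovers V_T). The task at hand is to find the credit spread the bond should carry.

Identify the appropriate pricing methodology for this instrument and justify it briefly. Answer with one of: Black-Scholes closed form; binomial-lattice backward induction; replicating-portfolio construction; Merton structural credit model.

framework: Merton structural credit model

Key observation: the question is about default risk generated by asset-value dynamics against a debt face of 205.4600 — the structural framework prices exactly that.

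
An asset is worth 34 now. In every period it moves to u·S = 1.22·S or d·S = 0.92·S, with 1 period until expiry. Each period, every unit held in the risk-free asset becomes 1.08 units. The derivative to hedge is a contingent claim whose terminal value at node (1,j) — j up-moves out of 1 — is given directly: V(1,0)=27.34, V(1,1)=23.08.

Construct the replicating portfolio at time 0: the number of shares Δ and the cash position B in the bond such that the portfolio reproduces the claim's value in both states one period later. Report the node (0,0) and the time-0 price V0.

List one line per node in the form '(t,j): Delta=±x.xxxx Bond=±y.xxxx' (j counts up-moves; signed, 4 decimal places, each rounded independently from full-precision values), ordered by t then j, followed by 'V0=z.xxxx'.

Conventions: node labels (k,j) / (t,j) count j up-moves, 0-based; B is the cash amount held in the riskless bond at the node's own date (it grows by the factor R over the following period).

Risk-neutral probability p* = (R−d)/(u−d) = (1.08−0.92)/(1.22−0.92) = 0.5333.
At maturity the claim pays: V(1,0)=27.3400, V(1,1)=23.0800
Node (0,0) S=34.0000: V=(p*·23.0800+(1−p*)·27.3400)/1.08=23.2111; Δ=(23.0800−27.3400)/(41.4800−31.2800)=-0.4176; B=V−Δ·S=37.4111
As a check, the time-0 holding Δ(0,0)·S0 + B(0,0) comes to 23.2111 — exactly V0.

(0,0): Delta=-0.4176 Bond=37.4111
V0=23.2111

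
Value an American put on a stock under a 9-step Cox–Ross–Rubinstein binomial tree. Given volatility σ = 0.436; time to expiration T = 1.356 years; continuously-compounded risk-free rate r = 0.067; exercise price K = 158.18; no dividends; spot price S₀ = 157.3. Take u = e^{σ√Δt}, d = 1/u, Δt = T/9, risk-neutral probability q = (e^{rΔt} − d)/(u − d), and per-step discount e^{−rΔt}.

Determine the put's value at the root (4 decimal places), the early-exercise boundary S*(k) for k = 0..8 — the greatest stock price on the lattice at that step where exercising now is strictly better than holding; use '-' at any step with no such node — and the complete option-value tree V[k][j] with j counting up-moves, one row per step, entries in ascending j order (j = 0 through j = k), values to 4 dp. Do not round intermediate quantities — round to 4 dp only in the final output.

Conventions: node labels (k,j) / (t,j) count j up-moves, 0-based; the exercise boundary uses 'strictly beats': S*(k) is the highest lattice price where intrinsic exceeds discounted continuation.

price = 26.5844
boundary = - - - 94.6744 79.9345 94.6744 79.9345 94.6744 112.1325
tree:
26.5844
36.5914 16.6225
48.9593 24.3569 8.8413
63.5056 34.6934 14.0025 3.6021
78.2455 47.8232 21.6191 6.2908 0.8518
90.6906 63.5056 32.3398 10.8039 1.6794 0.0000
101.1981 78.2455 46.4855 18.1490 3.3108 0.0000 0.0000
110.0697 90.6906 63.5056 29.5687 6.5273 0.0000 0.0000 0.0000
117.5600 101.1981 78.2455 46.0475 12.8685 0.0000 0.0000 0.0000 0.0000
123.8842 110.0697 90.6906 63.5056 25.3702 0.0000 0.0000 0.0000 0.0000 0.0000

Δt=0.15067, u=1.18440, d=0.84431, q=0.48762, disc=e^(-rΔt)=0.98996
k=9 terminal: V=max(K-S,0) → 123.8842 110.0697 90.6906 63.5056 25.3702 0.0000 0.0000 0.0000 0.0000 0.0000
k=8: j=0 S=40.6200 intr=117.5600 cont=115.9713 V=117.5600[EX]; j=1 S=56.9819 intr=101.1981 cont=99.6094 V=101.1981[EX]; j=2 S=79.9345 intr=78.2455 cont=76.6568 V=78.2455[EX]; j=3 S=112.1325 intr=46.0475 cont=44.4588 V=46.0475[EX]; j=4 S=157.3000 intr=0.8800 cont=12.8685 V=12.8685[hold]; j=5 S=220.6612 intr=0.0000 cont=0.0000 V=0.0000[hold]; j=6 S=309.5447 intr=0.0000 cont=0.0000 V=0.0000[hold]; j=7 S=434.2308 intr=0.0000 cont=0.0000 V=0.0000[hold]; j=8 S=609.1412 intr=0.0000 cont=0.0000 V=0.0000[hold]  S*(8)=112.1325
k=7: j=0 S=48.1103 intr=110.0697 cont=108.4809 V=110.0697[EX]; j=1 S=67.4894 intr=90.6906 cont=89.1019 V=90.6906[EX]; j=2 S=94.6744 intr=63.5056 cont=61.9168 V=63.5056[EX]; j=3 S=132.8098 intr=25.3702 cont=29.5687 V=29.5687[hold]; j=4 S=186.3062 intr=0.0000 cont=6.5273 V=6.5273[hold]; j=5 S=261.3513 intr=0.0000 cont=0.0000 V=0.0000[hold]; j=6 S=366.6249 intr=0.0000 cont=0.0000 V=0.0000[hold]; j=7 S=514.3033 intr=0.0000 cont=0.0000 V=0.0000[hold]  S*(7)=94.6744
k=6: j=0 S=56.9819 intr=101.1981 cont=99.6094 V=101.1981[EX]; j=1 S=79.9345 intr=78.2455 cont=76.6568 V=78.2455[EX]; j=2 S=112.1325 intr=46.0475 cont=46.4855 V=46.4855[hold]; j=3 S=157.3000 intr=0.8800 cont=18.1490 V=18.1490[hold]; j=4 S=220.6612 intr=0.0000 cont=3.3108 V=3.3108[hold]; j=5 S=309.5447 intr=0.0000 cont=0.0000 V=0.0000[hold]; j=6 S=434.2308 intr=0.0000 cont=0.0000 V=0.0000[hold]  S*(6)=79.9345
k=5: j=0 S=67.4894 intr=90.6906 cont=89.1019 V=90.6906[EX]; j=1 S=94.6744 intr=63.5056 cont=62.1282 V=63.5056[EX]; j=2 S=132.8098 intr=25.3702 cont=32.3398 V=32.3398[hold]; j=3 S=186.3062 intr=0.0000 cont=10.8039 V=10.8039[hold]; j=4 S=261.3513 intr=0.0000 cont=1.6794 V=1.6794[hold]; j=5 S=366.6249 intr=0.0000 cont=0.0000 V=0.0000[hold]  S*(5)=94.6744
k=4: j=0 S=79.9345 intr=78.2455 cont=76.6568 V=78.2455[EX]; j=1 S=112.1325 intr=46.0475 cont=47.8232 V=47.8232[hold]; j=2 S=157.3000 intr=0.8800 cont=21.6191 V=21.6191[hold]; j=3 S=220.6612 intr=0.0000 cont=6.2908 V=6.2908[hold]; j=4 S=309.5447 intr=0.0000 cont=0.8518 V=0.8518[hold]  S*(4)=79.9345
k=3: j=0 S=94.6744 intr=63.5056 cont=62.7740 V=63.5056[EX]; j=1 S=132.8098 intr=25.3702 cont=34.6934 V=34.6934[hold]; j=2 S=186.3062 intr=0.0000 cont=14.0025 V=14.0025[hold]; j=3 S=261.3513 intr=0.0000 cont=3.6021 V=3.6021[hold]  S*(3)=94.6744
k=2: j=0 S=112.1325 intr=46.0475 cont=48.9593 V=48.9593[hold]; j=1 S=157.3000 intr=0.8800 cont=24.3569 V=24.3569[hold]; j=2 S=220.6612 intr=0.0000 cont=8.8413 V=8.8413[hold]  S*(2)=-
k=1: j=0 S=132.8098 intr=25.3702 cont=36.5914 V=36.5914[hold]; j=1 S=186.3062 intr=0.0000 cont=16.6225 V=16.6225[hold]  S*(1)=-
k=0: j=0 S=157.3000 intr=0.8800 cont=26.5844 V=26.5844[hold]  S*(0)=-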